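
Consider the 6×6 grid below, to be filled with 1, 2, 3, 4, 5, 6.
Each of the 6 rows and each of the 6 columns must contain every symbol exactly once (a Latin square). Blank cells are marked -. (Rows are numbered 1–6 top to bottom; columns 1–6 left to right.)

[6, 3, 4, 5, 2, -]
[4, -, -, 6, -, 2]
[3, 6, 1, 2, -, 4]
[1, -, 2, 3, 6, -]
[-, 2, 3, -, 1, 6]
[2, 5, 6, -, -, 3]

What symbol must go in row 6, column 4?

Row 1, column 6: row 1 has {2, 3, 4, 5, 6} and column 6 has {2, 3, 4, 6}, leaving only 1.
Row 2, column 2: row 2 has {2, 4, 6} and column 2 has {2, 3, 5, 6}, leaving only 1.
Row 2, column 3: row 2 has {1, 2, 4, 6} and column 3 has {1, 2, 3, 4, 6}, leaving only 5.
Row 2, column 5: row 2 has {1, 2, 4, 5, 6} and column 5 has {1, 2, 6}, leaving only 3.
Row 3, column 5: row 3 has {1, 2, 3, 4, 6} and column 5 has {1, 2, 3, 6}, leaving only 5.
Row 4, column 2: row 4 has {1, 2, 3, 6} and column 2 has {1, 2, 3, 5, 6}, leaving only 4.
Row 4, column 6: row 4 has {1, 2, 3, 4, 6} and column 6 has {1, 2, 3, 4, 6}, leaving only 5.
Row 5, column 1: row 5 has {1, 2, 3, 6} and column 1 has {1, 2, 3, 4, 6}, leaving only 5.
Row 5, column 4: row 5 has {1, 2, 3, 5, 6} and column 4 has {2, 3, 5, 6}, leaving only 4.
Row 6 already has {2, 3, 5, 6} and column 4 already has {2, 3, 4, 5, 6}, so row 6, column 4 must be 1.

1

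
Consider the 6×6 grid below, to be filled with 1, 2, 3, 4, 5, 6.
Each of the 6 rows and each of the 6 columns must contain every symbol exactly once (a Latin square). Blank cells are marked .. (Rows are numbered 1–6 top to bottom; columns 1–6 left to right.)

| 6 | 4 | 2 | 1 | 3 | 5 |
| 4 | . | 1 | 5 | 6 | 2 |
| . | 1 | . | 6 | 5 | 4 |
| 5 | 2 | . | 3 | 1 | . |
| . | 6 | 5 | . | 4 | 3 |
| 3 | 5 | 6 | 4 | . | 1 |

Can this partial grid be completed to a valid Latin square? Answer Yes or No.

Yes

No row or column among the givens repeats a symbol, and propagating forced cells runs into no contradiction.
One valid completion exists (for instance, 6 4 2 1 3 5 / 4 3 1 5 6 2 / 2 1 3 6 5 4 / 5 2 4 3 1 6 / 1 6 5 2 4 3 / 3 5 6 4 2 1).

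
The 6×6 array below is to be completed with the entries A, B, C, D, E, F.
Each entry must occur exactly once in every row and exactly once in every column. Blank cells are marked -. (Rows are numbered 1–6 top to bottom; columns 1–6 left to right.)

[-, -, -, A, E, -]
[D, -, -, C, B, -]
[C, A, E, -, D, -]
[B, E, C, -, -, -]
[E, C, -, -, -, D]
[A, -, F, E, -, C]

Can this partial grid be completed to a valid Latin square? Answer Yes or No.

Row 6, column 5: row 6 together with column 5 already contain {A, B, C, D, E, F} — every symbol — so nothing can go there. The grid has no valid completion.

No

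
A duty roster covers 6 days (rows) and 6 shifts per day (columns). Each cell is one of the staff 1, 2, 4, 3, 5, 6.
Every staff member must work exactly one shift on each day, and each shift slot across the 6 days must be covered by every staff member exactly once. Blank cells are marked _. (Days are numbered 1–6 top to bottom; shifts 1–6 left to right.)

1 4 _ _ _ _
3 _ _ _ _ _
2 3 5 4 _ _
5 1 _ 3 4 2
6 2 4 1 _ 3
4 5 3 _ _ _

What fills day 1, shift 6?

5

Day 2, shift 2: day 2 has {3} and shift 2 has {1, 2, 4, 3, 5}, leaving only 6.
Day 4, shift 3: day 4 has {1, 2, 4, 3, 5} and shift 3 has {4, 3, 5}, leaving only 6.
Day 1, shift 3: day 1 has {1, 4} and shift 3 has {4, 3, 5, 6}, leaving only 2.
Day 2, shift 3: day 2 has {3, 6} and shift 3 has {2, 4, 3, 5, 6}, leaving only 1.
Day 5, shift 5: day 5 has {1, 2, 4, 3, 6} and shift 5 has {4}, leaving only 5.
Day 2, shift 5: day 2 has {1, 3, 6} and shift 5 has {4, 5}, leaving only 2.
Day 2, shift 4: day 2 has {1, 2, 3, 6} and shift 4 has {1, 4, 3}, leaving only 5.
Day 1, shift 4: day 1 has {1, 2, 4} and shift 4 has {1, 4, 3, 5}, leaving only 6.
Day 1 already has {1, 2, 4, 6} and shift 6 already has {2, 3}, so day 1, shift 6 must be 5.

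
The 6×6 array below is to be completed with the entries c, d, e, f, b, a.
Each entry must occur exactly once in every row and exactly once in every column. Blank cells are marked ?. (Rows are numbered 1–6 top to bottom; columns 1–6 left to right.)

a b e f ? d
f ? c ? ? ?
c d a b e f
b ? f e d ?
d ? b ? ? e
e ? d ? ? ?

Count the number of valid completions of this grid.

4

Row 1, column 5: eliminating its row and column leaves {c}.
Row 2, column 2: eliminating its row and column leaves {e, a}.
Row 2, column 4: eliminating its row and column leaves {d, a}.
Row 2, column 5: eliminating its row and column leaves {b, a}.
Row 2, column 6: eliminating its row and column leaves {b, a}.
Row 4, column 2: eliminating its row and column leaves {c, a}.
Row 4, column 6: eliminating its row and column leaves {c, a}.
Row 5, column 2: eliminating its row and column leaves {c, f, a}.
Row 5, column 4: eliminating its row and column leaves {c, a}.
Row 5, column 5: eliminating its row and column leaves {c, f, a}.
Row 6, column 2: eliminating its row and column leaves {c, f, a}.
Row 6, column 4: eliminating its row and column leaves {c, a}.
Row 6, column 5: eliminating its row and column leaves {c, f, b, a}.
Row 6, column 6: eliminating its row and column leaves {c, b, a}.
Enumerating the assignments across these blanks that avoid any row or column repeat gives 4 completions.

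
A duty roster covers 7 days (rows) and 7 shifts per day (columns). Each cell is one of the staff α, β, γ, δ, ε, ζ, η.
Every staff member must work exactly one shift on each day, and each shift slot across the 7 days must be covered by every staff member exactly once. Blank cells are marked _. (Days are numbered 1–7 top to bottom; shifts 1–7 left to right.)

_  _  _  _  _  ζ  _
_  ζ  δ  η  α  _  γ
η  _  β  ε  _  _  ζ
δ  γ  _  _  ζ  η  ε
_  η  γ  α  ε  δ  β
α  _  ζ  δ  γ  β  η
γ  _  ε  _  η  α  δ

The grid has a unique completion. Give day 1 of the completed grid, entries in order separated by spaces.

ε δ η γ β ζ α

Day 1, shift 7: day 1 has {ζ} and shift 7 has {β, γ, δ, ε, ζ, η}, leaving only α.
Day 1, shift 3: day 1 has {α, ζ} and shift 3 has {β, γ, δ, ε, ζ}, leaving only η.
Day 2, shift 6: day 2 has {α, γ, δ, ζ, η} and shift 6 has {α, β, δ, ζ, η}, leaving only ε.
Day 2, shift 1: day 2 has {α, γ, δ, ε, ζ, η} and shift 1 has {α, γ, δ, η}, leaving only β.
Day 1, shift 1: day 1 has {α, ζ, η} and shift 1 has {α, β, γ, δ, η}, leaving only ε.
Day 3, shift 5: day 3 has {β, ε, ζ, η} and shift 5 has {α, γ, ε, ζ, η}, leaving only δ.
Day 1, shift 5: day 1 has {α, ε, ζ, η} and shift 5 has {α, γ, δ, ε, ζ, η}, leaving only β.
Day 1, shift 2: day 1 has {α, β, ε, ζ, η} and shift 2 has {γ, ζ, η}, leaving only δ.
Day 1, shift 4: day 1 has {α, β, δ, ε, ζ, η} and shift 4 has {α, δ, ε, η}, leaving only γ.
So day 1 reads: ε δ η γ β ζ α.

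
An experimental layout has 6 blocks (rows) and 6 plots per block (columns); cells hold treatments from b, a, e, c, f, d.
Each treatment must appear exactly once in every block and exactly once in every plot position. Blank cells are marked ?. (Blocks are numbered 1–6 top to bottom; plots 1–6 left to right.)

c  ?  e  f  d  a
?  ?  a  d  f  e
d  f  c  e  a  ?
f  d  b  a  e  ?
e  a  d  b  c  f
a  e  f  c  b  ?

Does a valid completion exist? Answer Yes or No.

Yes

No block or plot among the givens repeats a symbol, and propagating forced cells runs into no contradiction.
One valid completion exists (for instance, c b e f d a / b c a d f e / d f c e a b / f d b a e c / e a d b c f / a e f c b d).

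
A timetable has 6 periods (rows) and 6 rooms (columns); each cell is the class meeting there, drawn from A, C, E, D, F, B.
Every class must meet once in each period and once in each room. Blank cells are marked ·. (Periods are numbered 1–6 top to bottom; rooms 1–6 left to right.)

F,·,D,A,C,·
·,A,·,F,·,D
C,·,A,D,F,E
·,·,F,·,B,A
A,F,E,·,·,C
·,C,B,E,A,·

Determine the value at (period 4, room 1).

E

Period 1, room 6: period 1 has {A, C, D, F} and room 6 has {A, C, E, D}, leaving only B.
Period 1, room 2: period 1 has {A, C, D, F, B} and room 2 has {A, C, F}, leaving only E.
Period 2, room 3: period 2 has {A, D, F} and room 3 has {A, E, D, F, B}, leaving only C.
Period 2, room 5: period 2 has {A, C, D, F} and room 5 has {A, C, F, B}, leaving only E.
Period 2, room 1: period 2 has {A, C, E, D, F} and room 1 has {A, C, F}, leaving only B.
Period 3, room 2: period 3 has {A, C, E, D, F} and room 2 has {A, C, E, F}, leaving only B.
Period 4, room 2: period 4 has {A, F, B} and room 2 has {A, C, E, F, B}, leaving only D.
Period 4 already has {A, D, F, B} and room 1 already has {A, C, F, B}, so period 4, room 1 must be E.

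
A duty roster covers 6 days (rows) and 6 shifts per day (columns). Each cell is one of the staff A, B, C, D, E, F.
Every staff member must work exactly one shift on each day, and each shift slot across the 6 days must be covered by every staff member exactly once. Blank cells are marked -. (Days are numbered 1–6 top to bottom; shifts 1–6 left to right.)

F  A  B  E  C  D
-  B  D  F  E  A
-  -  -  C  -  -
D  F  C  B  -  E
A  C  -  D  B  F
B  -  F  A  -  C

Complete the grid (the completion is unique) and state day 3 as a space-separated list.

Day 3, shift 1: day 3 has {C} and shift 1 has {A, B, D, F}, leaving only E.
Day 3, shift 2: day 3 has {C, E} and shift 2 has {A, B, C, F}, leaving only D.
Day 3, shift 3: day 3 has {C, D, E} and shift 3 has {B, C, D, F}, leaving only A.
Day 3, shift 5: day 3 has {A, C, D, E} and shift 5 has {B, C, E}, leaving only F.
Day 3, shift 6: day 3 has {A, C, D, E, F} and shift 6 has {A, C, D, E, F}, leaving only B.
So day 3 reads: E D A C F B.

E D A C F B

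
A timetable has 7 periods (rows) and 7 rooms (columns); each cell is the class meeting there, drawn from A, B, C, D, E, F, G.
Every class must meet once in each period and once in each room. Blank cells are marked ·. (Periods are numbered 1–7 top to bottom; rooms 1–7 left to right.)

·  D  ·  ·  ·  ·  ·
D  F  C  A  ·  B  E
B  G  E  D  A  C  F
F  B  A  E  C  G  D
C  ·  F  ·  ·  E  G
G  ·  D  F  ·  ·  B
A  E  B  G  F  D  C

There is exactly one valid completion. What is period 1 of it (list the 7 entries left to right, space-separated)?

E D G C B F A

Period 1, room 1: period 1 has {D} and room 1 has {A, B, C, D, F, G}, leaving only E.
Period 1, room 3: period 1 has {D, E} and room 3 has {A, B, C, D, E, F}, leaving only G.
Period 1, room 5: period 1 has {D, E, G} and room 5 has {A, C, F}, leaving only B.
Period 1, room 4: period 1 has {B, D, E, G} and room 4 has {A, D, E, F, G}, leaving only C.
Period 1, room 7: period 1 has {B, C, D, E, G} and room 7 has {B, C, D, E, F, G}, leaving only A.
Period 1, room 6: period 1 has {A, B, C, D, E, G} and room 6 has {B, C, D, E, G}, leaving only F.
So period 1 reads: E D G C B F A.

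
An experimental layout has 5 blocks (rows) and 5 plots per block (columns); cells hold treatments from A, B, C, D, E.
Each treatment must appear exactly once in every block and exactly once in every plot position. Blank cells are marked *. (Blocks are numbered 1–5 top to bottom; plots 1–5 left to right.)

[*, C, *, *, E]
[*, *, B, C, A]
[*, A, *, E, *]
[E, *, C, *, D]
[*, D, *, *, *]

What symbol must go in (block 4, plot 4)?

A

Block 2, plot 1: block 2 has {A, B, C} and plot 1 has {E}, leaving only D.
Block 2, plot 2: block 2 has {A, B, C, D} and plot 2 has {A, C, D}, leaving only E.
Block 3, plot 3: block 3 has {A, E} and plot 3 has {B, C}, leaving only D.
Block 1, plot 3: block 1 has {C, E} and plot 3 has {B, C, D}, leaving only A.
Block 1, plot 1: block 1 has {A, C, E} and plot 1 has {D, E}, leaving only B.
Block 1, plot 4: block 1 has {A, B, C, E} and plot 4 has {C, E}, leaving only D.
Block 3, plot 1: block 3 has {A, D, E} and plot 1 has {B, D, E}, leaving only C.
Block 3, plot 5: block 3 has {A, C, D, E} and plot 5 has {A, D, E}, leaving only B.
Block 4, plot 2: block 4 has {C, D, E} and plot 2 has {A, C, D, E}, leaving only B.
Block 4 already has {B, C, D, E} and plot 4 already has {C, D, E}, so block 4, plot 4 must be A.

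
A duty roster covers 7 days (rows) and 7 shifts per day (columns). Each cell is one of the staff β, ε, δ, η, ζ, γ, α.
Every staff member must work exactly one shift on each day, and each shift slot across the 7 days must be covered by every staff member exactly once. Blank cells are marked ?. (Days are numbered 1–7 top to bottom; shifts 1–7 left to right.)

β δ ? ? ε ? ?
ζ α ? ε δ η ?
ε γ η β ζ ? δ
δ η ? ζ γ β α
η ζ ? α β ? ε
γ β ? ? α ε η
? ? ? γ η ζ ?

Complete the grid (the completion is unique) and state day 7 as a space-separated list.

Day 7, shift 1: day 7 has {η, ζ, γ} and shift 1 has {β, ε, δ, η, ζ, γ}, leaving only α.
Day 7, shift 2: day 7 has {η, ζ, γ, α} and shift 2 has {β, δ, η, ζ, γ, α}, leaving only ε.
Day 7, shift 7: day 7 has {ε, η, ζ, γ, α} and shift 7 has {ε, δ, η, α}, leaving only β.
Day 7, shift 3: day 7 has {β, ε, η, ζ, γ, α} and shift 3 has {η}, leaving only δ.
So day 7 reads: α ε δ γ η ζ β.

α ε δ γ η ζ β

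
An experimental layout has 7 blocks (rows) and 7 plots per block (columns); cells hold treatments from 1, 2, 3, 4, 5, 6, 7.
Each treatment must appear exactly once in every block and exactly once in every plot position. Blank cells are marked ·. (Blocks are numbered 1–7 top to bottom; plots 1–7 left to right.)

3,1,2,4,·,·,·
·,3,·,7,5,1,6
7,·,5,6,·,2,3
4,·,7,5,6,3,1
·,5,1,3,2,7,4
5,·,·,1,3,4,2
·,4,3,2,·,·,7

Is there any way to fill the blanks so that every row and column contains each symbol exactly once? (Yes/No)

No

Block 3, plot 2: block 3 together with plot 2 already contain {1, 2, 3, 4, 5, 6, 7} — every symbol — so nothing can go there. The grid has no valid completion.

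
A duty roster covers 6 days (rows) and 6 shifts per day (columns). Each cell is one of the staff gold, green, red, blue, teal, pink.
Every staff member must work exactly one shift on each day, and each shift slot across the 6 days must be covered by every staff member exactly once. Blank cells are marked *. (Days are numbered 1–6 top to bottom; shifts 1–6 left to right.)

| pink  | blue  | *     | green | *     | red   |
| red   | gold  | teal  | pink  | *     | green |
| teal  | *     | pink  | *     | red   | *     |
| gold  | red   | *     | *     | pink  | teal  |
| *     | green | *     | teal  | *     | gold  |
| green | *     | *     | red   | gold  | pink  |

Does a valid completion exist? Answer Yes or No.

Day 3, shift 2: day 3 together with shift 2 already contain {gold, green, red, blue, teal, pink} — every symbol — so nothing can go there. The grid has no valid completion.

No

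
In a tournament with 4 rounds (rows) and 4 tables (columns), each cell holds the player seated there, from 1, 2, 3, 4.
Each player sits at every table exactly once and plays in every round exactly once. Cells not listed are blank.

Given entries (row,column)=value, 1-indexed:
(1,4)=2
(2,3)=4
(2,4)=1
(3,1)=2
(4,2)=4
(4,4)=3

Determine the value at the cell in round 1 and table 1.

Round 2, table 1: round 2 has {1, 4} and table 1 has {2}, leaving only 3.
Round 2, table 2: round 2 has {1, 3, 4} and table 2 has {4}, leaving only 2.
Round 3, table 4: round 3 has {2} and table 4 has {1, 2, 3}, leaving only 4.
Round 4, table 1: round 4 has {3, 4} and table 1 has {2, 3}, leaving only 1.
Round 1 already has {2} and table 1 already has {1, 2, 3}, so round 1, table 1 must be 4.

4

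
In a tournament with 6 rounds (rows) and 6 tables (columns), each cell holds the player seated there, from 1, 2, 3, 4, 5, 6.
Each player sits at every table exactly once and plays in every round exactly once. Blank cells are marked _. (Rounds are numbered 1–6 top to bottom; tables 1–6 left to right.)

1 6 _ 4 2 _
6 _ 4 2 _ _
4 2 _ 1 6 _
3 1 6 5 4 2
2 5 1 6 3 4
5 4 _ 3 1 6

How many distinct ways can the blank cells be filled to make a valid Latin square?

2

Round 1, table 3: eliminating its round and table leaves {3, 5}.
Round 1, table 6: eliminating its round and table leaves {3, 5}.
Round 2, table 2: eliminating its round and table leaves {3}.
Round 2, table 5: eliminating its round and table leaves {5}.
Round 2, table 6: eliminating its round and table leaves {1, 3, 5}.
Round 3, table 3: eliminating its round and table leaves {3, 5}.
Round 3, table 6: eliminating its round and table leaves {3, 5}.
Round 6, table 3: eliminating its round and table leaves {2}.
Enumerating the assignments across these blanks that avoid any round or table repeat gives 2 completions.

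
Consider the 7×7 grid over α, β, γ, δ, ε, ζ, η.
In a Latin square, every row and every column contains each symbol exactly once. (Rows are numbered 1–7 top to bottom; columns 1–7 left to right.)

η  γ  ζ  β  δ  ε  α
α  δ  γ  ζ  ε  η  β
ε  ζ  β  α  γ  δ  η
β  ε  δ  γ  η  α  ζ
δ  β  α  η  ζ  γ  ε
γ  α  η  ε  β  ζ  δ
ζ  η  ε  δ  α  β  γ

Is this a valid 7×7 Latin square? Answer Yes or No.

Each row is a permutation of the 7 symbols, and so is each column.

Yes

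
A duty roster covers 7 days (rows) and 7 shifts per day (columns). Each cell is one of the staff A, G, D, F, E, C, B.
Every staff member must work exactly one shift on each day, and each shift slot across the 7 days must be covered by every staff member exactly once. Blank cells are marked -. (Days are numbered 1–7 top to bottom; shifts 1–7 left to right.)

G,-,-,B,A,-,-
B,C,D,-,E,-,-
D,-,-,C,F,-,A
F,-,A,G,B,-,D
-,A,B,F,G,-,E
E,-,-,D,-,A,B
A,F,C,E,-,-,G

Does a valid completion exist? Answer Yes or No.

Yes

No day or shift among the givens repeats a symbol, and propagating forced cells runs into no contradiction.
One valid completion exists (for instance, G D E B A F C / B C D A E G F / D B G C F E A / F E A G B C D / C A B F G D E / E G F D C A B / A F C E D B G).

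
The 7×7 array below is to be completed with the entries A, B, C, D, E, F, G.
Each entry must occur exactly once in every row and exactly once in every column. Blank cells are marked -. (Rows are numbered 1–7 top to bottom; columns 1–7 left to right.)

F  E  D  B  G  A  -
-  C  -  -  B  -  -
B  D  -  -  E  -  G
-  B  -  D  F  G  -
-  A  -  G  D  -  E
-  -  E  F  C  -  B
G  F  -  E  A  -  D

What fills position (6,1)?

Row 1, column 7: row 1 has {A, B, D, E, F, G} and column 7 has {B, D, E, G}, leaving only C.
Row 2, column 4: row 2 has {B, C} and column 4 has {B, D, E, F, G}, leaving only A.
Row 2, column 7: row 2 has {A, B, C} and column 7 has {B, C, D, E, G}, leaving only F.
Row 2, column 3: row 2 has {A, B, C, F} and column 3 has {D, E}, leaving only G.
Row 3, column 4: row 3 has {B, D, E, G} and column 4 has {A, B, D, E, F, G}, leaving only C.
Row 3, column 6: row 3 has {B, C, D, E, G} and column 6 has {A, G}, leaving only F.
Row 3, column 3: row 3 has {B, C, D, E, F, G} and column 3 has {D, E, G}, leaving only A.
Row 4, column 3: row 4 has {B, D, F, G} and column 3 has {A, D, E, G}, leaving only C.
Row 4, column 7: row 4 has {B, C, D, F, G} and column 7 has {B, C, D, E, F, G}, leaving only A.
Row 4, column 1: row 4 has {A, B, C, D, F, G} and column 1 has {B, F, G}, leaving only E.
Row 2, column 1: row 2 has {A, B, C, F, G} and column 1 has {B, E, F, G}, leaving only D.
Row 6 already has {B, C, E, F} and column 1 already has {B, D, E, F, G}, so row 6, column 1 must be A.

A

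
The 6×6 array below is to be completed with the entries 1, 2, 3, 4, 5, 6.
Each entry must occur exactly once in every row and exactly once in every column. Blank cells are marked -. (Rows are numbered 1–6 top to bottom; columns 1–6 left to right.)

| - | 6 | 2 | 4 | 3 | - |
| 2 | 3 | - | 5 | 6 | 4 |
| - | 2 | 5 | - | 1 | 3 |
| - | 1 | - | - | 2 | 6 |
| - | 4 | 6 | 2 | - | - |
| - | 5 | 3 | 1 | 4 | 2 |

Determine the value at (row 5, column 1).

Row 2, column 3: row 2 has {2, 3, 4, 5, 6} and column 3 has {2, 3, 5, 6}, leaving only 1.
Row 3, column 4: row 3 has {1, 2, 3, 5} and column 4 has {1, 2, 4, 5}, leaving only 6.
Row 3, column 1: row 3 has {1, 2, 3, 5, 6} and column 1 has {2}, leaving only 4.
Row 4, column 3: row 4 has {1, 2, 6} and column 3 has {1, 2, 3, 5, 6}, leaving only 4.
Row 4, column 4: row 4 has {1, 2, 4, 6} and column 4 has {1, 2, 4, 5, 6}, leaving only 3.
Row 4, column 1: row 4 has {1, 2, 3, 4, 6} and column 1 has {2, 4}, leaving only 5.
Row 1, column 1: row 1 has {2, 3, 4, 6} and column 1 has {2, 4, 5}, leaving only 1.
Row 5 already has {2, 4, 6} and column 1 already has {1, 2, 4, 5}, so row 5, column 1 must be 3.

3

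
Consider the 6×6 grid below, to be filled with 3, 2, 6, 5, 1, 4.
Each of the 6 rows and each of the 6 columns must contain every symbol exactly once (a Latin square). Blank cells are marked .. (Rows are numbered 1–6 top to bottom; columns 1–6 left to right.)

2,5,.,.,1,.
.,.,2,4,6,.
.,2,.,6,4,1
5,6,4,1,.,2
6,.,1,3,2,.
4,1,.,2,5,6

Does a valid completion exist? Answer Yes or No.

No

Row 1, column 4: row 1 together with column 4 already contain {3, 2, 6, 5, 1, 4} — every symbol — so nothing can go there. The grid has no valid completion.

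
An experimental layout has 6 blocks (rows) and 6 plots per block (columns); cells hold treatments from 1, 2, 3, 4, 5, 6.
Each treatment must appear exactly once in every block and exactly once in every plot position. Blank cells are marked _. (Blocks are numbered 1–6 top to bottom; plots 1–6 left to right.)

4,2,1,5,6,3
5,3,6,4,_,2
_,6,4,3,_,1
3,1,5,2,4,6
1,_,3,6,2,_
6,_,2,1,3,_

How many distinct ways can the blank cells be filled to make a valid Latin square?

Block 2, plot 5: eliminating its block and plot leaves {1}.
Block 3, plot 1: eliminating its block and plot leaves {2}.
Block 3, plot 5: eliminating its block and plot leaves {5}.
Block 5, plot 2: eliminating its block and plot leaves {4, 5}.
Block 5, plot 6: eliminating its block and plot leaves {4, 5}.
Block 6, plot 2: eliminating its block and plot leaves {4, 5}.
Block 6, plot 6: eliminating its block and plot leaves {4, 5}.
Enumerating the assignments across these blanks that avoid any block or plot repeat gives 2 completions.

2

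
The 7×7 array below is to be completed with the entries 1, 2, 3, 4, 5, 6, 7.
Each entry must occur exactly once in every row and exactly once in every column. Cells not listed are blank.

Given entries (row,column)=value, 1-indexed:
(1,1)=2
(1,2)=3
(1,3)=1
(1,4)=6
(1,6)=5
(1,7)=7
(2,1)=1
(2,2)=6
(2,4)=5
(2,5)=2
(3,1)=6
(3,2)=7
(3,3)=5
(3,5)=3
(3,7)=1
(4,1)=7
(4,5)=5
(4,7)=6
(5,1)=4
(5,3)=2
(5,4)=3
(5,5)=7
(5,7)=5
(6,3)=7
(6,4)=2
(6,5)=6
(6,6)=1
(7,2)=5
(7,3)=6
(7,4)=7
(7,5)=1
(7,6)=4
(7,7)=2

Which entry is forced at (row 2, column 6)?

7

Row 1, column 5: row 1 has {1, 2, 3, 5, 6, 7} and column 5 has {1, 2, 3, 5, 6, 7}, leaving only 4.
Row 3, column 4: row 3 has {1, 3, 5, 6, 7} and column 4 has {2, 3, 5, 6, 7}, leaving only 4.
Row 3, column 6: row 3 has {1, 3, 4, 5, 6, 7} and column 6 has {1, 4, 5}, leaving only 2.
Row 4, column 4: row 4 has {5, 6, 7} and column 4 has {2, 3, 4, 5, 6, 7}, leaving only 1.
Row 4, column 6: row 4 has {1, 5, 6, 7} and column 6 has {1, 2, 4, 5}, leaving only 3.
Row 2 already has {1, 2, 5, 6} and column 6 already has {1, 2, 3, 4, 5}, so row 2, column 6 must be 7.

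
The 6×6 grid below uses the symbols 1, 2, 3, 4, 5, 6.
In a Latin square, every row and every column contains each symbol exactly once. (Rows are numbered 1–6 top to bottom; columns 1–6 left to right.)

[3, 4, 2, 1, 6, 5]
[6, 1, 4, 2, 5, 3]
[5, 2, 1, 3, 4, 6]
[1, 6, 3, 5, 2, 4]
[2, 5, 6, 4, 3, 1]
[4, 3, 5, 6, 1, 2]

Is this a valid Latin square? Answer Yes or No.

Each row is a permutation of the 6 symbols, and so is each column.

Yes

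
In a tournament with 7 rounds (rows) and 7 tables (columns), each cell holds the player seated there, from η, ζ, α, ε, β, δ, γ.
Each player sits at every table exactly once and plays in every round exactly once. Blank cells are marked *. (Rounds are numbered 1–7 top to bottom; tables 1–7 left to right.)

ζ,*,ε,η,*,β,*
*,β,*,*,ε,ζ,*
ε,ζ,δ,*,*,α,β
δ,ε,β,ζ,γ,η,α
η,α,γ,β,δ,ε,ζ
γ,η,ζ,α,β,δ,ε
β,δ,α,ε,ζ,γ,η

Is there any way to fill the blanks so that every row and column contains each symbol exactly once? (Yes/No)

Yes

No round or table among the givens repeats a symbol, and propagating forced cells runs into no contradiction.
One valid completion exists (for instance, ζ γ ε η α β δ / α β η δ ε ζ γ / ε ζ δ γ η α β / δ ε β ζ γ η α / η α γ β δ ε ζ / γ η ζ α β δ ε / β δ α ε ζ γ η).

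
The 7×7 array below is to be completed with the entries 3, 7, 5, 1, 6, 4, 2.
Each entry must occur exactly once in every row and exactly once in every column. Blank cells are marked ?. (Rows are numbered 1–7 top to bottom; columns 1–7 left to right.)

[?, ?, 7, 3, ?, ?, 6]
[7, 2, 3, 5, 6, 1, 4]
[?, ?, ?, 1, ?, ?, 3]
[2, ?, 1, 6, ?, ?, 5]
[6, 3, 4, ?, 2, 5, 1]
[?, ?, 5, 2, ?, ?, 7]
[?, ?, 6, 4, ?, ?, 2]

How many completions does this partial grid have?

28

Row 1, column 1: eliminating its row and column leaves {5, 1, 4}.
Row 1, column 2: eliminating its row and column leaves {5, 1, 4}.
Row 1, column 5: eliminating its row and column leaves {5, 1, 4}.
Row 1, column 6: eliminating its row and column leaves {4, 2}.
Row 3, column 1: eliminating its row and column leaves {5, 4}.
Row 3, column 2: eliminating its row and column leaves {7, 5, 6, 4}.
Row 3, column 3: eliminating its row and column leaves {2}.
Row 3, column 5: eliminating its row and column leaves {7, 5, 4}.
Row 3, column 6: eliminating its row and column leaves {7, 6, 4, 2}.
Row 4, column 2: eliminating its row and column leaves {7, 4}.
Row 4, column 5: eliminating its row and column leaves {3, 7, 4}.
Row 4, column 6: eliminating its row and column leaves {3, 7, 4}.
Row 5, column 4: eliminating its row and column leaves {7}.
Row 6, column 1: eliminating its row and column leaves {3, 1, 4}.
Row 6, column 2: eliminating its row and column leaves {1, 6, 4}.
Row 6, column 5: eliminating its row and column leaves {3, 1, 4}.
Row 6, column 6: eliminating its row and column leaves {3, 6, 4}.
Row 7, column 1: eliminating its row and column leaves {3, 5, 1}.
Row 7, column 2: eliminating its row and column leaves {7, 5, 1}.
Row 7, column 5: eliminating its row and column leaves {3, 7, 5, 1}.
Row 7, column 6: eliminating its row and column leaves {3, 7}.
Enumerating the assignments across these blanks that avoid any row or column repeat gives 28 completions.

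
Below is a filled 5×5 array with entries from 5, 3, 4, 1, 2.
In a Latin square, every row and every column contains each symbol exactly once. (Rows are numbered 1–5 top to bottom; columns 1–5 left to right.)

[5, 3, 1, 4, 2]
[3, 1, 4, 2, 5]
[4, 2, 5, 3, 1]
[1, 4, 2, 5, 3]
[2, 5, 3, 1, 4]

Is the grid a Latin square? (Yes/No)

Yes

Each row is a permutation of the 5 symbols, and so is each column.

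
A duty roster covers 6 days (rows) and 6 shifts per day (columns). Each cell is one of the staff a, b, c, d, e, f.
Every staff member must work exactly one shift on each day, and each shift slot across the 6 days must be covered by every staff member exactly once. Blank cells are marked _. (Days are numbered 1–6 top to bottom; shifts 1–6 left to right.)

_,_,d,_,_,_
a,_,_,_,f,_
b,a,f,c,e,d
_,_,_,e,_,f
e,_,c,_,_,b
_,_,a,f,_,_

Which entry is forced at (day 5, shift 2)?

f

Day 4, shift 3: day 4 has {e, f} and shift 3 has {a, c, d, f}, leaving only b.
Day 2, shift 3: day 2 has {a, f} and shift 3 has {a, b, c, d, f}, leaving only e.
Day 2, shift 6: day 2 has {a, e, f} and shift 6 has {b, d, f}, leaving only c.
Day 6, shift 6: day 6 has {a, f} and shift 6 has {b, c, d, f}, leaving only e.
Day 1, shift 6: day 1 has {d} and shift 6 has {b, c, d, e, f}, leaving only a.
Day 1, shift 4: day 1 has {a, d} and shift 4 has {c, e, f}, leaving only b.
Day 1, shift 5: day 1 has {a, b, d} and shift 5 has {e, f}, leaving only c.
Day 1, shift 1: day 1 has {a, b, c, d} and shift 1 has {a, b, e}, leaving only f.
Day 1, shift 2: day 1 has {a, b, c, d, f} and shift 2 has {a}, leaving only e.
Day 2, shift 4: day 2 has {a, c, e, f} and shift 4 has {b, c, e, f}, leaving only d.
Day 2, shift 2: day 2 has {a, c, d, e, f} and shift 2 has {a, e}, leaving only b.
Day 5, shift 4: day 5 has {b, c, e} and shift 4 has {b, c, d, e, f}, leaving only a.
Day 5, shift 5: day 5 has {a, b, c, e} and shift 5 has {c, e, f}, leaving only d.
Day 5 already has {a, b, c, d, e} and shift 2 already has {a, b, e}, so day 5, shift 2 must be f.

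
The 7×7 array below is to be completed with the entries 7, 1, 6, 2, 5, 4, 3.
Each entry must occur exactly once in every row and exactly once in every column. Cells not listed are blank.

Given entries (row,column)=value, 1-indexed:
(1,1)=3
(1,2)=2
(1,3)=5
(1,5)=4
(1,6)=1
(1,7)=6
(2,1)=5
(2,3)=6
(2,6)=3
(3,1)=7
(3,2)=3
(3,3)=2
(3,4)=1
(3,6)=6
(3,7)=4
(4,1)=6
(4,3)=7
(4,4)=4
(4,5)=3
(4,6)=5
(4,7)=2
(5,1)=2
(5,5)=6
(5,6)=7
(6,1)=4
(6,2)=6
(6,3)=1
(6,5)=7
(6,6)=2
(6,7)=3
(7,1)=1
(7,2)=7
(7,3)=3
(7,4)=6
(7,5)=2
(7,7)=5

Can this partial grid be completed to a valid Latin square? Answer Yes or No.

Yes

No row or column among the givens repeats a symbol, and propagating forced cells runs into no contradiction.
One valid completion exists (for instance, 3 2 5 7 4 1 6 / 5 4 6 2 1 3 7 / 7 3 2 1 5 6 4 / 6 1 7 4 3 5 2 / 2 5 4 3 6 7 1 / 4 6 1 5 7 2 3 / 1 7 3 6 2 4 5).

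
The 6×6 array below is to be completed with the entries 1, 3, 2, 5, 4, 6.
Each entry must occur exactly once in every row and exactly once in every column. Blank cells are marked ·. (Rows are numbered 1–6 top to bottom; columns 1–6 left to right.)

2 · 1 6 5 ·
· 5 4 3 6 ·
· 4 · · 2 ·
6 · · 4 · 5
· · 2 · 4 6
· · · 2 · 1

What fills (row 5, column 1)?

Row 1, column 2: row 1 has {1, 2, 5, 6} and column 2 has {5, 4}, leaving only 3.
Row 1, column 6: row 1 has {1, 3, 2, 5, 6} and column 6 has {1, 5, 6}, leaving only 4.
Row 2, column 1: row 2 has {3, 5, 4, 6} and column 1 has {2, 6}, leaving only 1.
Row 2, column 6: row 2 has {1, 3, 5, 4, 6} and column 6 has {1, 5, 4, 6}, leaving only 2.
Row 3, column 6: row 3 has {2, 4} and column 6 has {1, 2, 5, 4, 6}, leaving only 3.
Row 3, column 1: row 3 has {3, 2, 4} and column 1 has {1, 2, 6}, leaving only 5.
Row 5 already has {2, 4, 6} and column 1 already has {1, 2, 5, 6}, so row 5, column 1 must be 3.

3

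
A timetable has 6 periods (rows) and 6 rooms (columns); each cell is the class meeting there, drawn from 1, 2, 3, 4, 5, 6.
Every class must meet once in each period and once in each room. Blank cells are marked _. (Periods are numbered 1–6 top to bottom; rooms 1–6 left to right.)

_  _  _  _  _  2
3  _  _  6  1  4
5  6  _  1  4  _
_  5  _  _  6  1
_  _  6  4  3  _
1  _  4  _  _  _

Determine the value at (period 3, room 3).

2

Period 1, room 5: period 1 has {2} and room 5 has {1, 3, 4, 6}, leaving only 5.
Period 1, room 4: period 1 has {2, 5} and room 4 has {1, 4, 6}, leaving only 3.
Period 1, room 3: period 1 has {2, 3, 5} and room 3 has {4, 6}, leaving only 1.
Period 1, room 2: period 1 has {1, 2, 3, 5} and room 2 has {5, 6}, leaving only 4.
Period 1, room 1: period 1 has {1, 2, 3, 4, 5} and room 1 has {1, 3, 5}, leaving only 6.
Period 2, room 2: period 2 has {1, 3, 4, 6} and room 2 has {4, 5, 6}, leaving only 2.
Period 2, room 3: period 2 has {1, 2, 3, 4, 6} and room 3 has {1, 4, 6}, leaving only 5.
Period 3, room 6: period 3 has {1, 4, 5, 6} and room 6 has {1, 2, 4}, leaving only 3.
Period 3 already has {1, 3, 4, 5, 6} and room 3 already has {1, 4, 5, 6}, so period 3, room 3 must be 2.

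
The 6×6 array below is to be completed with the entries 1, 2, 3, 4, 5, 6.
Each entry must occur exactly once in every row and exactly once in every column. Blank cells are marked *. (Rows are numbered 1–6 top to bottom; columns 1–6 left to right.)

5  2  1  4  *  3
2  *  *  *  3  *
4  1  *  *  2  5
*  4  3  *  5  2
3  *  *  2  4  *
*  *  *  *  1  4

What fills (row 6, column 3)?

Row 1, column 5: row 1 has {1, 2, 3, 4, 5} and column 5 has {1, 2, 3, 4, 5}, leaving only 6.
Row 3, column 3: row 3 has {1, 2, 4, 5} and column 3 has {1, 3}, leaving only 6.
Row 3, column 4: row 3 has {1, 2, 4, 5, 6} and column 4 has {2, 4}, leaving only 3.
Row 5, column 3: row 5 has {2, 3, 4} and column 3 has {1, 3, 6}, leaving only 5.
Row 6 already has {1, 4} and column 3 already has {1, 3, 5, 6}, so row 6, column 3 must be 2.

2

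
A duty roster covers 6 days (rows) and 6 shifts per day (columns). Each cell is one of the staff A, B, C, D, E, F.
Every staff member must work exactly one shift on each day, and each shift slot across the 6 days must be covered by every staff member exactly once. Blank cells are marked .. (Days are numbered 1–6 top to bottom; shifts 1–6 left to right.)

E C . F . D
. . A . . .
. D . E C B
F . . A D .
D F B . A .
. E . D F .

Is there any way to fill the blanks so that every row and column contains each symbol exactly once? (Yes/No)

No

Day 1, shift 3: day 1 together with shift 3 already contain {A, B, C, D, E, F} — every symbol — so nothing can go there. The grid has no valid completion.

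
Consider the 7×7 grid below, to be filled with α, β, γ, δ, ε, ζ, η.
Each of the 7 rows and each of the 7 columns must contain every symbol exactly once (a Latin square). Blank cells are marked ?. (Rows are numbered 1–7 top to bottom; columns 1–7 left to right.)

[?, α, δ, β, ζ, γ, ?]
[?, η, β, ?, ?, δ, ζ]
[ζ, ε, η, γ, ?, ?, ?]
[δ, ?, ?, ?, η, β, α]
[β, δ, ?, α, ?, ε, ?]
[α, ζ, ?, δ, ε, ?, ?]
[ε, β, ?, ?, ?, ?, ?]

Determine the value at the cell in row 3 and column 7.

Row 1, column 1: row 1 has {α, β, γ, δ, ζ} and column 1 has {α, β, δ, ε, ζ}, leaving only η.
Row 1, column 7: row 1 has {α, β, γ, δ, ζ, η} and column 7 has {α, ζ}, leaving only ε.
Row 2, column 1: row 2 has {β, δ, ζ, η} and column 1 has {α, β, δ, ε, ζ, η}, leaving only γ.
Row 2, column 4: row 2 has {β, γ, δ, ζ, η} and column 4 has {α, β, γ, δ}, leaving only ε.
Row 2, column 5: row 2 has {β, γ, δ, ε, ζ, η} and column 5 has {ε, ζ, η}, leaving only α.
Row 3, column 6: row 3 has {γ, ε, ζ, η} and column 6 has {β, γ, δ, ε}, leaving only α.
Row 4, column 2: row 4 has {α, β, δ, η} and column 2 has {α, β, δ, ε, ζ, η}, leaving only γ.
Row 4, column 4: row 4 has {α, β, γ, δ, η} and column 4 has {α, β, γ, δ, ε}, leaving only ζ.
Row 4, column 3: row 4 has {α, β, γ, δ, ζ, η} and column 3 has {β, δ, η}, leaving only ε.
Row 5, column 5: row 5 has {α, β, δ, ε} and column 5 has {α, ε, ζ, η}, leaving only γ.
Row 5, column 3: row 5 has {α, β, γ, δ, ε} and column 3 has {β, δ, ε, η}, leaving only ζ.
Row 5, column 7: row 5 has {α, β, γ, δ, ε, ζ} and column 7 has {α, ε, ζ}, leaving only η.
Row 6, column 3: row 6 has {α, δ, ε, ζ} and column 3 has {β, δ, ε, ζ, η}, leaving only γ.
Row 6, column 6: row 6 has {α, γ, δ, ε, ζ} and column 6 has {α, β, γ, δ, ε}, leaving only η.
Row 6, column 7: row 6 has {α, γ, δ, ε, ζ, η} and column 7 has {α, ε, ζ, η}, leaving only β.
Row 3 already has {α, γ, ε, ζ, η} and column 7 already has {α, β, ε, ζ, η}, so row 3, column 7 must be δ.

δ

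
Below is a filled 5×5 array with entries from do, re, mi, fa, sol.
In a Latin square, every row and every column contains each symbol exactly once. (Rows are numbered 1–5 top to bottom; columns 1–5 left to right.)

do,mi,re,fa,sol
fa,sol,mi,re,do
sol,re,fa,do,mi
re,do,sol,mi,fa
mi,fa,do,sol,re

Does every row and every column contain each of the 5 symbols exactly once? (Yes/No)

Each row is a permutation of the 5 symbols, and so is each column.

Yes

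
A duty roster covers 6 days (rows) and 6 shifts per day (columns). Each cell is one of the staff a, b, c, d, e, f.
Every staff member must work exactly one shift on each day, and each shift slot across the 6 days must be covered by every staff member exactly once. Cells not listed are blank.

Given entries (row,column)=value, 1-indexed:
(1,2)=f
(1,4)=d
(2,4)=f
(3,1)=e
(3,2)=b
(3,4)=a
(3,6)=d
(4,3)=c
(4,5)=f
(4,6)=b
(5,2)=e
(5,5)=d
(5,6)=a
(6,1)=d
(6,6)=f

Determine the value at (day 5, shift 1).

Day 3, shift 3: day 3 has {a, b, d, e} and shift 3 has {c}, leaving only f.
Day 3, shift 5: day 3 has {a, b, d, e, f} and shift 5 has {d, f}, leaving only c.
Day 4, shift 1: day 4 has {b, c, f} and shift 1 has {d, e}, leaving only a.
Day 4, shift 2: day 4 has {a, b, c, f} and shift 2 has {b, e, f}, leaving only d.
Day 4, shift 4: day 4 has {a, b, c, d, f} and shift 4 has {a, d, f}, leaving only e.
Day 5, shift 3: day 5 has {a, d, e} and shift 3 has {c, f}, leaving only b.
Day 5, shift 4: day 5 has {a, b, d, e} and shift 4 has {a, d, e, f}, leaving only c.
Day 5 already has {a, b, c, d, e} and shift 1 already has {a, d, e}, so day 5, shift 1 must be f.

f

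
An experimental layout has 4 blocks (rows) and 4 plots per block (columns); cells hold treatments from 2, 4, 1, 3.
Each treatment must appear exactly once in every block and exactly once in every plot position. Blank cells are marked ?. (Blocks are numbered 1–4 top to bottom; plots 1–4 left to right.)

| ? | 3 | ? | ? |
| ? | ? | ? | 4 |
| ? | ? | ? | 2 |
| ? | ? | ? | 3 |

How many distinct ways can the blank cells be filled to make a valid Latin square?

8

Block 1, plot 1: eliminating its block and plot leaves {2, 4, 1}.
Block 1, plot 3: eliminating its block and plot leaves {2, 4, 1}.
Block 1, plot 4: eliminating its block and plot leaves {1}.
Block 2, plot 1: eliminating its block and plot leaves {2, 1, 3}.
Block 2, plot 2: eliminating its block and plot leaves {2, 1}.
Block 2, plot 3: eliminating its block and plot leaves {2, 1, 3}.
Block 3, plot 1: eliminating its block and plot leaves {4, 1, 3}.
Block 3, plot 2: eliminating its block and plot leaves {4, 1}.
Block 3, plot 3: eliminating its block and plot leaves {4, 1, 3}.
Block 4, plot 1: eliminating its block and plot leaves {2, 4, 1}.
Block 4, plot 2: eliminating its block and plot leaves {2, 4, 1}.
Block 4, plot 3: eliminating its block and plot leaves {2, 4, 1}.
Enumerating the assignments across these blanks that avoid any block or plot repeat gives 8 completions.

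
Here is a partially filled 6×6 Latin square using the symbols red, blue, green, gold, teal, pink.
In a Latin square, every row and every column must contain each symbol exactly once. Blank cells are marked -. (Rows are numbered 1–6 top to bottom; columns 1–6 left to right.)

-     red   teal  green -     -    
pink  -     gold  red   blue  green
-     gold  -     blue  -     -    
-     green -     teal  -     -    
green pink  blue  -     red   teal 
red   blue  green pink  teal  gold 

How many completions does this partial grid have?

Row 1, column 1: eliminating its row and column leaves {blue, gold}.
Row 1, column 5: eliminating its row and column leaves {gold, pink}.
Row 1, column 6: eliminating its row and column leaves {blue, pink}.
Row 2, column 2: eliminating its row and column leaves {teal}.
Row 3, column 1: eliminating its row and column leaves {teal}.
Row 3, column 3: eliminating its row and column leaves {red, pink}.
Row 3, column 5: eliminating its row and column leaves {green, pink}.
Row 3, column 6: eliminating its row and column leaves {red, pink}.
Row 4, column 1: eliminating its row and column leaves {blue, gold}.
Row 4, column 3: eliminating its row and column leaves {red, pink}.
Row 4, column 5: eliminating its row and column leaves {gold, pink}.
Row 4, column 6: eliminating its row and column leaves {red, blue, pink}.
Row 5, column 4: eliminating its row and column leaves {gold}.
Enumerating the assignments across these blanks that avoid any row or column repeat gives 3 completions.

3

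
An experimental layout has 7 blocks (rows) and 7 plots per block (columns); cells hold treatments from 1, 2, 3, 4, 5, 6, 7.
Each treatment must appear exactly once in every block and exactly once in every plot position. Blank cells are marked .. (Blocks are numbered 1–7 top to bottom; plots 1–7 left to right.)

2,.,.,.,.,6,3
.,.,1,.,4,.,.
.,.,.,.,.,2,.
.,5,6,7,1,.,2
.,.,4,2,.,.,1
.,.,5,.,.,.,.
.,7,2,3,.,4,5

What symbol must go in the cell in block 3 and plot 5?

7

Block 1, plot 3: block 1 has {2, 3, 6} and plot 3 has {1, 2, 4, 5, 6}, leaving only 7.
Block 1, plot 5: block 1 has {2, 3, 6, 7} and plot 5 has {1, 4}, leaving only 5.
Block 3, plot 3: block 3 has {2} and plot 3 has {1, 2, 4, 5, 6, 7}, leaving only 3.
Block 4, plot 6: block 4 has {1, 2, 5, 6, 7} and plot 6 has {2, 4, 6}, leaving only 3.
Block 4, plot 1: block 4 has {1, 2, 3, 5, 6, 7} and plot 1 has {2}, leaving only 4.
Block 7, plot 5: block 7 has {2, 3, 4, 5, 7} and plot 5 has {1, 4, 5}, leaving only 6.
Block 3 already has {2, 3} and plot 5 already has {1, 4, 5, 6}, so block 3, plot 5 must be 7.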